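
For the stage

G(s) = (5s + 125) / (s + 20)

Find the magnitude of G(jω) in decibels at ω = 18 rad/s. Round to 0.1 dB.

Substitute s = j18:
Numerator: 5(j18) + 125 = 125 + j90
Denominator: (j18) + 20 = 20 + j18
|N| = √(125² + 90²) ≈ 154.03, ∠N ≈ 35.75°
|D| = √(20² + 18²) ≈ 26.907, ∠D ≈ 41.99°
|G| = 154.03 / 26.907 ≈ 5.7245
Gain = 20 log₁₀(5.7245) ≈ 15.15 dB

15.2 dB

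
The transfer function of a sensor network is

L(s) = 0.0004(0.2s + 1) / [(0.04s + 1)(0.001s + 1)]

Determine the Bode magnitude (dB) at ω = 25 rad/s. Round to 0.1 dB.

-56.8 dB

At ω = 25 rad/s:
zero (1 + j25·0.2) = 1 + j5 → |·| ≈ 5.099, ∠ ≈ 78.69°
pole (1 + j25·0.04) = 1 + j1 → |·| ≈ 1.4142, ∠ ≈ 45.00°
pole (1 + j25·0.001) = 1 + j0.025 → |·| ≈ 1.0003, ∠ ≈ 1.43°
|L| = 0.0004 · 5.099 / (1.4142 · 1.0003) ≈ 0.0014418
Gain = 20 log₁₀(0.0014418) ≈ -56.82 dB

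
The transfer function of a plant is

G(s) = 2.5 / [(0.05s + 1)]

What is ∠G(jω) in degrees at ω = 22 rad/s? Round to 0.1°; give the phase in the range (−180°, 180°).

-47.7°

At ω = 22 rad/s:
pole (1 + j22·0.05) = 1 + j1.1 → |·| ≈ 1.4866, ∠ ≈ 47.73°
∠G = (0°) − (47.73°) = -47.73°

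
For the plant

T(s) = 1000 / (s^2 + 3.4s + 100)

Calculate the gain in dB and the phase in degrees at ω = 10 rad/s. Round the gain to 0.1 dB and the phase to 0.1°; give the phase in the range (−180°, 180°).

29.4 dB, -90.0°

At s = jω = j10:
quadratic: (j10)² + 3.4·j10 + 100 = 0 + j34 → |·| ≈ 34, ∠ ≈ 90.00°
|T| = 1000 / 34 ≈ 29.412
Gain = 20 log₁₀(29.412) ≈ 29.37 dB
∠T = 0.00° − 90.00° = -90.00°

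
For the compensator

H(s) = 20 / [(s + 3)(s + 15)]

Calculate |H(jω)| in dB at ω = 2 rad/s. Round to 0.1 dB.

At s = jω = j2:
pole (s+3): 3 + j2 → |·| = √(3²+2²) = √13 ≈ 3.6056, ∠ = arctan(2/3) ≈ 33.69°
pole (s+15): 15 + j2 → |·| = √(15²+2²) = √229 ≈ 15.133, ∠ = arctan(2/15) ≈ 7.59°
|H| = 20 / 54.564 ≈ 0.36654
Gain = 20 log₁₀(0.36654) ≈ -8.72 dB

-8.7 dB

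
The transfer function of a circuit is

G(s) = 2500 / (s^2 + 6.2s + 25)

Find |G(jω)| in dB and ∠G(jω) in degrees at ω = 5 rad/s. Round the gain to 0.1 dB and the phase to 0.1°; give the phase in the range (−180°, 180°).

38.1 dB, -90.0°

At s = jω = j5:
quadratic: (j5)² + 6.2·j5 + 25 = 0 + j31 → |·| ≈ 31, ∠ ≈ 90.00°
|G| = 2500 / 31 ≈ 80.645
Gain = 20 log₁₀(80.645) ≈ 38.13 dB
∠G = 0.00° − 90.00° = -90.00°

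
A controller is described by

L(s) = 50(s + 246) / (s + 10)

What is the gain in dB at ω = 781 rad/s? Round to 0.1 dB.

34.4 dB

At s = jω = j781:
zero (s+246): 246 + j781 → |·| = √(246²+781²) = √670477 ≈ 818.83, ∠ = arctan(781/246) ≈ 72.52°
pole (s+10): 10 + j781 → |·| = √(10²+781²) = √610061 ≈ 781.06, ∠ = arctan(781/10) ≈ 89.27°
|L| = 50 · 818.83 / 781.06 ≈ 52.418
Gain = 20 log₁₀(52.418) ≈ 34.39 dB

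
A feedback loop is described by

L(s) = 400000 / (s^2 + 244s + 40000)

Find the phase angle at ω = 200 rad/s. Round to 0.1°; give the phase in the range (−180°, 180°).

At s = jω = j200:
quadratic: (j200)² + 244·j200 + 40000 = 0 + j48800 → |·| ≈ 48800, ∠ ≈ 90.00°
∠L = 0.00° − 90.00° = -90.00°

-90.0°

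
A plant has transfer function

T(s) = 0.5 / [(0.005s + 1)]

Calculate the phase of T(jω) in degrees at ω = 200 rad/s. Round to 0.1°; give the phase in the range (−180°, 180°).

At ω = 200 rad/s:
pole (1 + j200·0.005) = 1 + j1 → |·| ≈ 1.4142, ∠ ≈ 45.00°
∠T = (0°) − (45.00°) = -45.00°

-45.0°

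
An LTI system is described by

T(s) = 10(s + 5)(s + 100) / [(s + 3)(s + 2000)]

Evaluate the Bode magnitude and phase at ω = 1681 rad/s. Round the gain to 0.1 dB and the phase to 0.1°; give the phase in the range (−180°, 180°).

At s = jω = j1681:
zero (s+5): 5 + j1681 → |·| = √(5²+1681²) = √2825786 ≈ 1681, ∠ = arctan(1681/5) ≈ 89.83°
zero (s+100): 100 + j1681 → |·| = √(100²+1681²) = √2835761 ≈ 1684, ∠ = arctan(1681/100) ≈ 86.60°
pole (s+3): 3 + j1681 → |·| = √(3²+1681²) = √2825770 ≈ 1681, ∠ = arctan(1681/3) ≈ 89.90°
pole (s+2000): 2000 + j1681 → |·| = √(2000²+1681²) = √6825761 ≈ 2612.6, ∠ = arctan(1681/2000) ≈ 40.05°
|T| = 10 · 2.8308e+06 / 4.3918e+06 ≈ 6.4456
Gain = 20 log₁₀(6.4456) ≈ 16.19 dB
∠T = 176.43° − 129.95° = 46.48°

16.2 dB, 46.5°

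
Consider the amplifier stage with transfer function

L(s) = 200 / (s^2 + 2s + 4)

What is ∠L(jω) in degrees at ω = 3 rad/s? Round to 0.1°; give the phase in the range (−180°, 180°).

At s = jω = j3:
quadratic: (j3)² + 2·j3 + 4 = -5 + j6 → |·| ≈ 7.8102, ∠ ≈ 129.81°
∠L = 0.00° − 129.81° = -129.81°

-129.8°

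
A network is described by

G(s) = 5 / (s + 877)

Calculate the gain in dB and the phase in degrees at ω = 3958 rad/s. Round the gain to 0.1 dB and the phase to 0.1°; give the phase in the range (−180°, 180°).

-58.2 dB, -77.5°

Substitute s = j3958:
Numerator: 5 = 5 + j0
Denominator: (j3958) + 877 = 877 + j3958
|N| = √(5² + 0²) ≈ 5, ∠N ≈ 0.00°
|D| = √(877² + 3958²) ≈ 4054, ∠D ≈ 77.51°
|G| = 5 / 4054 ≈ 0.0012333
Gain = 20 log₁₀(0.0012333) ≈ -58.18 dB
∠G = 0.00° − 77.51° = -77.51°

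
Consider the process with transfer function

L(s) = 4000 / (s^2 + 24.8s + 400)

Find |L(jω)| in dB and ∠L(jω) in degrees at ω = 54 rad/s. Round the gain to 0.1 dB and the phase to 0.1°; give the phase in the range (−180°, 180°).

At s = jω = j54:
quadratic: (j54)² + 24.8·j54 + 400 = -2516 + j1339.2 → |·| ≈ 2850.2, ∠ ≈ 151.97°
|L| = 4000 / 2850.2 ≈ 1.4034
Gain = 20 log₁₀(1.4034) ≈ 2.94 dB
∠L = 0.00° − 151.97° = -151.97°

2.9 dB, -152.0°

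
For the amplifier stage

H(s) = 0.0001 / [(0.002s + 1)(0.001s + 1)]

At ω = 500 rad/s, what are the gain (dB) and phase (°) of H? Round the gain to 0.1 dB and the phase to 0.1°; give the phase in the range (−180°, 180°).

At ω = 500 rad/s:
pole (1 + j500·0.002) = 1 + j1 → |·| ≈ 1.4142, ∠ ≈ 45.00°
pole (1 + j500·0.001) = 1 + j0.5 → |·| ≈ 1.118, ∠ ≈ 26.57°
|H| = 0.0001 · 1 / (1.4142 · 1.118) ≈ 6.3248e-05
Gain = 20 log₁₀(6.3248e-05) ≈ -83.98 dB
∠H = (0°) − (45.00° + 26.57°) = -71.57°

-84.0 dB, -71.6°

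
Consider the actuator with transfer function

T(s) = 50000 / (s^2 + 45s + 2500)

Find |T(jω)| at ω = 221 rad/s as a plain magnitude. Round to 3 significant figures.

At s = jω = j221:
quadratic: (j221)² + 45·j221 + 2500 = -46341 + j9945 → |·| ≈ 47396, ∠ ≈ 167.89°
|T| = 50000 / 47396 ≈ 1.0549

1.05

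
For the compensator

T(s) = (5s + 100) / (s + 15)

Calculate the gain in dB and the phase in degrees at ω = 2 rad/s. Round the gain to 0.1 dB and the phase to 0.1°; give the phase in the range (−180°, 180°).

Substitute s = j2:
Numerator: 5(j2) + 100 = 100 + j10
Denominator: (j2) + 15 = 15 + j2
|N| = √(100² + 10²) ≈ 100.5, ∠N ≈ 5.71°
|D| = √(15² + 2²) ≈ 15.133, ∠D ≈ 7.59°
|T| = 100.5 / 15.133 ≈ 6.6411
Gain = 20 log₁₀(6.6411) ≈ 16.44 dB
∠T = 5.71° − 7.59° = -1.88°

16.4 dB, -1.9°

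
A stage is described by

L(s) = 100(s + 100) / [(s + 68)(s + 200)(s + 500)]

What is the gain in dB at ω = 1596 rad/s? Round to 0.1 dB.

At s = jω = j1596:
zero (s+100): 100 + j1596 → |·| = √(100²+1596²) = √2557216 ≈ 1599.1, ∠ = arctan(1596/100) ≈ 86.41°
pole (s+68): 68 + j1596 → |·| = √(68²+1596²) = √2551840 ≈ 1597.4, ∠ = arctan(1596/68) ≈ 87.56°
pole (s+200): 200 + j1596 → |·| = √(200²+1596²) = √2587216 ≈ 1608.5, ∠ = arctan(1596/200) ≈ 82.86°
pole (s+500): 500 + j1596 → |·| = √(500²+1596²) = √2797216 ≈ 1672.5, ∠ = arctan(1596/500) ≈ 72.61°
|L| = 100 · 1599.1 / 4.2974e+09 ≈ 3.7211e-05
Gain = 20 log₁₀(3.7211e-05) ≈ -88.59 dB

-88.6 dB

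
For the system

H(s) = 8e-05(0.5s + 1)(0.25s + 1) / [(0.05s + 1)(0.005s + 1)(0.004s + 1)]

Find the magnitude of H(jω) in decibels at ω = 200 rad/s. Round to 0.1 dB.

-33.2 dB

At ω = 200 rad/s:
zero (1 + j200·0.5) = 1 + j100 → |·| ≈ 100, ∠ ≈ 89.43°
zero (1 + j200·0.25) = 1 + j50 → |·| ≈ 50.01, ∠ ≈ 88.85°
pole (1 + j200·0.05) = 1 + j10 → |·| ≈ 10.05, ∠ ≈ 84.29°
pole (1 + j200·0.005) = 1 + j1 → |·| ≈ 1.4142, ∠ ≈ 45.00°
pole (1 + j200·0.004) = 1 + j0.8 → |·| ≈ 1.2806, ∠ ≈ 38.66°
|H| = 8e-05 · 100 · 50.01 / (10.05 · 1.4142 · 1.2806) ≈ 0.021981
Gain = 20 log₁₀(0.021981) ≈ -33.16 dB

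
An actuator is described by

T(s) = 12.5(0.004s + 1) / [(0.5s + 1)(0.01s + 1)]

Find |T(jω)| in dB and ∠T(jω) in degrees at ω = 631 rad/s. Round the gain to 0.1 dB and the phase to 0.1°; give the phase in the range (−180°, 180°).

-35.5 dB, -102.4°

At ω = 631 rad/s:
zero (1 + j631·0.004) = 1 + j2.524 → |·| ≈ 2.7149, ∠ ≈ 68.39°
pole (1 + j631·0.5) = 1 + j315.5 → |·| ≈ 315.5, ∠ ≈ 89.82°
pole (1 + j631·0.01) = 1 + j6.31 → |·| ≈ 6.3887, ∠ ≈ 80.99°
|T| = 12.5 · 2.7149 / (315.5 · 6.3887) ≈ 0.016837
Gain = 20 log₁₀(0.016837) ≈ -35.47 dB
∠T = (68.39°) − (89.82° + 80.99°) = -102.42°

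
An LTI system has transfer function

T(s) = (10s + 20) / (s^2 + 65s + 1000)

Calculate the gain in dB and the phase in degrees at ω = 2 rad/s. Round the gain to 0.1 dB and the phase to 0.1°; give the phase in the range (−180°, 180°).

-31.0 dB, 37.6°

Substitute s = j2:
Numerator: 10(j2) + 20 = 20 + j20
Denominator: (j2)^2 + 65(j2) + 1000 = 996 + j130
|N| = √(20² + 20²) ≈ 28.284, ∠N ≈ 45.00°
|D| = √(996² + 130²) ≈ 1004.4, ∠D ≈ 7.44°
|T| = 28.284 / 1004.4 ≈ 0.02816
Gain = 20 log₁₀(0.02816) ≈ -31.01 dB
∠T = 45.00° − 7.44° = 37.56°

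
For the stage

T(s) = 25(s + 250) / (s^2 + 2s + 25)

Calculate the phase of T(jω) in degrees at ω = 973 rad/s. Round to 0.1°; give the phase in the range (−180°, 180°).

At s = jω = j973:
zero (s+250): 250 + j973 → |·| = √(250²+973²) = √1009229 ≈ 1004.6, ∠ = arctan(973/250) ≈ 75.59°
quadratic: (j973)² + 2·j973 + 25 = -946704 + j1946 → |·| ≈ 9.4671e+05, ∠ ≈ 179.88°
∠T = 75.59° − 179.88° = -104.29°

-104.3°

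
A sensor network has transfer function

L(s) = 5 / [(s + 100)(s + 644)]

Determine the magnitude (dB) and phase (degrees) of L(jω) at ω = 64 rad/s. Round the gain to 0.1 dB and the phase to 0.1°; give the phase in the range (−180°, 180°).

At s = jω = j64:
pole (s+100): 100 + j64 → |·| = √(100²+64²) = √14096 ≈ 118.73, ∠ = arctan(64/100) ≈ 32.62°
pole (s+644): 644 + j64 → |·| = √(644²+64²) = √418832 ≈ 647.17, ∠ = arctan(64/644) ≈ 5.68°
|L| = 5 / 76838 ≈ 6.5072e-05
Gain = 20 log₁₀(6.5072e-05) ≈ -83.73 dB
∠L = 0.00° − 38.30° = -38.30°

-83.7 dB, -38.3°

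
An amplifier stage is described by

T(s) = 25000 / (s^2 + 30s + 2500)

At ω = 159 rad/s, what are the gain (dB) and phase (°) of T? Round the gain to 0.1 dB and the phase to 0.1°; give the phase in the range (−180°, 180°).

At s = jω = j159:
quadratic: (j159)² + 30·j159 + 2500 = -22781 + j4770 → |·| ≈ 23275, ∠ ≈ 168.17°
|T| = 25000 / 23275 ≈ 1.0741
Gain = 20 log₁₀(1.0741) ≈ 0.62 dB
∠T = 0.00° − 168.17° = -168.17°

0.6 dB, -168.2°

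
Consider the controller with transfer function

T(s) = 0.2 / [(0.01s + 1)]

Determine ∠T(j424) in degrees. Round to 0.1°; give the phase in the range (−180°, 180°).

-76.7°

At ω = 424 rad/s:
pole (1 + j424·0.01) = 1 + j4.24 → |·| ≈ 4.3563, ∠ ≈ 76.73°
∠T = (0°) − (76.73°) = -76.73°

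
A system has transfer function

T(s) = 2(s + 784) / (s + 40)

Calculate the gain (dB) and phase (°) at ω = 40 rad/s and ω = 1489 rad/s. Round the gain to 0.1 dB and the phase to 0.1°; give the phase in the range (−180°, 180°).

ω = 40: 28.9 dB, -42.1°; ω = 1489: 7.1 dB, -26.2°

At s = jω = j40:
zero (s+784): 784 + j40 → |·| = √(784²+40²) = √616256 ≈ 785.02, ∠ = arctan(40/784) ≈ 2.92°
pole (s+40): 40 + j40 → |·| = √(40²+40²) = √3200 ≈ 56.569, ∠ = arctan(40/40) ≈ 45.00°
|T| = 2 · 785.02 / 56.569 ≈ 27.754
Gain = 20 log₁₀(27.754) ≈ 28.87 dB
∠T = 2.92° − 45.00° = -42.08°

At s = jω = j1489:
zero (s+784): 784 + j1489 → |·| = √(784²+1489²) = √2831777 ≈ 1682.8, ∠ = arctan(1489/784) ≈ 62.23°
pole (s+40): 40 + j1489 → |·| = √(40²+1489²) = √2218721 ≈ 1489.5, ∠ = arctan(1489/40) ≈ 88.46°
|T| = 2 · 1682.8 / 1489.5 ≈ 2.2596
Gain = 20 log₁₀(2.2596) ≈ 7.08 dB
∠T = 62.23° − 88.46° = -26.23°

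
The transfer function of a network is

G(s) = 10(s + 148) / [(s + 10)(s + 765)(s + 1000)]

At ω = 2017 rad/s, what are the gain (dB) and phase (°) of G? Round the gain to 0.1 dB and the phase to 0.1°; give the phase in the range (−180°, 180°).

At s = jω = j2017:
zero (s+148): 148 + j2017 → |·| = √(148²+2017²) = √4090193 ≈ 2022.4, ∠ = arctan(2017/148) ≈ 85.80°
pole (s+10): 10 + j2017 → |·| = √(10²+2017²) = √4068389 ≈ 2017, ∠ = arctan(2017/10) ≈ 89.72°
pole (s+765): 765 + j2017 → |·| = √(765²+2017²) = √4653514 ≈ 2157.2, ∠ = arctan(2017/765) ≈ 69.23°
pole (s+1000): 1000 + j2017 → |·| = √(1000²+2017²) = √5068289 ≈ 2251.3, ∠ = arctan(2017/1000) ≈ 63.63°
|G| = 10 · 2022.4 / 9.7956e+09 ≈ 2.0646e-06
Gain = 20 log₁₀(2.0646e-06) ≈ -113.70 dB
∠G = 85.80° − 222.58° = -136.78°

-113.7 dB, -136.8°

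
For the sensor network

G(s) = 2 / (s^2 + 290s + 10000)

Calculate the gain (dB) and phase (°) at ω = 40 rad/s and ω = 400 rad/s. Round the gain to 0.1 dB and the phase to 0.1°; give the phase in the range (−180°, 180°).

Substitute s = j40:
Numerator: 2 = 2 + j0
Denominator: (j40)^2 + 290(j40) + 10000 = 8400 + j11600
|N| = √(2² + 0²) ≈ 2, ∠N ≈ 0.00°
|D| = √(8400² + 11600²) ≈ 14322, ∠D ≈ 54.09°
|G| = 2 / 14322 ≈ 0.00013965
Gain = 20 log₁₀(0.00013965) ≈ -77.10 dB
∠G = 0.00° − 54.09° = -54.09°

Substitute s = j400:
Numerator: 2 = 2 + j0
Denominator: (j400)^2 + 290(j400) + 10000 = -150000 + j116000
|N| = √(2² + 0²) ≈ 2, ∠N ≈ 0.00°
|D| = √(150000² + 116000²) ≈ 1.8962e+05, ∠D ≈ 142.28°
|G| = 2 / 1.8962e+05 ≈ 1.0547e-05
Gain = 20 log₁₀(1.0547e-05) ≈ -99.54 dB
∠G = 0.00° − 142.28° = -142.28°

ω = 40: -77.1 dB, -54.1°; ω = 400: -99.5 dB, -142.3°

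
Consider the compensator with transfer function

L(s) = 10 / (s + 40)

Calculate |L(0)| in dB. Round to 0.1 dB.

-12.0 dB

L(0) = 10 / (40) = 0.25
20 log₁₀(0.25) ≈ -12.04 dB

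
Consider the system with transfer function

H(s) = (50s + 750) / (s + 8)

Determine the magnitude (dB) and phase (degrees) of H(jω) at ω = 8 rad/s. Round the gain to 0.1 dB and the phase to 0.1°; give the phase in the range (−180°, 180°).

37.5 dB, -16.9°

Substitute s = j8:
Numerator: 50(j8) + 750 = 750 + j400
Denominator: (j8) + 8 = 8 + j8
|N| = √(750² + 400²) ≈ 850, ∠N ≈ 28.07°
|D| = √(8² + 8²) ≈ 11.314, ∠D ≈ 45.00°
|H| = 850 / 11.314 ≈ 75.128
Gain = 20 log₁₀(75.128) ≈ 37.52 dB
∠H = 28.07° − 45.00° = -16.93°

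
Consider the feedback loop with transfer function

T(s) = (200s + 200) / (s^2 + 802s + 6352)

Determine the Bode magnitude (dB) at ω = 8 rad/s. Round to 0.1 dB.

Substitute s = j8:
Numerator: 200(j8) + 200 = 200 + j1600
Denominator: (j8)^2 + 802(j8) + 6352 = 6288 + j6416
|N| = √(200² + 1600²) ≈ 1612.5, ∠N ≈ 82.87°
|D| = √(6288² + 6416²) ≈ 8983.5, ∠D ≈ 45.58°
|T| = 1612.5 / 8983.5 ≈ 0.1795
Gain = 20 log₁₀(0.1795) ≈ -14.92 dB

-14.9 dB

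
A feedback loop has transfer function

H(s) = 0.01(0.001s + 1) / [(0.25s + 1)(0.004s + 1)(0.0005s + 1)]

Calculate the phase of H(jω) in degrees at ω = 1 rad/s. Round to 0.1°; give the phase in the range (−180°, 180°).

At ω = 1 rad/s:
zero (1 + j1·0.001) = 1 + j0.001 → |·| ≈ 1, ∠ ≈ 0.06°
pole (1 + j1·0.25) = 1 + j0.25 → |·| ≈ 1.0308, ∠ ≈ 14.04°
pole (1 + j1·0.004) = 1 + j0.004 → |·| ≈ 1, ∠ ≈ 0.23°
pole (1 + j1·0.0005) = 1 + j0.0005 → |·| ≈ 1, ∠ ≈ 0.03°
∠H = (0.06°) − (14.04° + 0.23° + 0.03°) = -14.24°

-14.2°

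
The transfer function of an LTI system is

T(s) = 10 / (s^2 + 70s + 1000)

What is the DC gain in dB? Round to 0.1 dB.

T(0) = 10 / 1000 = 0.01
20 log₁₀(0.01) ≈ -40.00 dB

-40.0 dB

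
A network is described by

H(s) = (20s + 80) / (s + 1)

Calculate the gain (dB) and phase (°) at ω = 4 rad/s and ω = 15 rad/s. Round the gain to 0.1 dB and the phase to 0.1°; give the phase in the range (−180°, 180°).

Substitute s = j4:
Numerator: 20(j4) + 80 = 80 + j80
Denominator: (j4) + 1 = 1 + j4
|N| = √(80² + 80²) ≈ 113.14, ∠N ≈ 45.00°
|D| = √(1² + 4²) ≈ 4.1231, ∠D ≈ 75.96°
|H| = 113.14 / 4.1231 ≈ 27.441
Gain = 20 log₁₀(27.441) ≈ 28.77 dB
∠H = 45.00° − 75.96° = -30.96°

Substitute s = j15:
Numerator: 20(j15) + 80 = 80 + j300
Denominator: (j15) + 1 = 1 + j15
|N| = √(80² + 300²) ≈ 310.48, ∠N ≈ 75.07°
|D| = √(1² + 15²) ≈ 15.033, ∠D ≈ 86.19°
|H| = 310.48 / 15.033 ≈ 20.653
Gain = 20 log₁₀(20.653) ≈ 26.30 dB
∠H = 75.07° − 86.19° = -11.12°

ω = 4: 28.8 dB, -31.0°; ω = 15: 26.3 dB, -11.1°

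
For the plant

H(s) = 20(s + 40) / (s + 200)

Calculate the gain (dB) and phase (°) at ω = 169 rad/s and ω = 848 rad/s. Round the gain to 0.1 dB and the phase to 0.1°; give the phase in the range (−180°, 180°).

ω = 169: 22.5 dB, 36.5°; ω = 848: 25.8 dB, 10.6°

At s = jω = j169:
zero (s+40): 40 + j169 → |·| = √(40²+169²) = √30161 ≈ 173.67, ∠ = arctan(169/40) ≈ 76.68°
pole (s+200): 200 + j169 → |·| = √(200²+169²) = √68561 ≈ 261.84, ∠ = arctan(169/200) ≈ 40.20°
|H| = 20 · 173.67 / 261.84 ≈ 13.265
Gain = 20 log₁₀(13.265) ≈ 22.45 dB
∠H = 76.68° − 40.20° = 36.48°

At s = jω = j848:
zero (s+40): 40 + j848 → |·| = √(40²+848²) = √720704 ≈ 848.94, ∠ = arctan(848/40) ≈ 87.30°
pole (s+200): 200 + j848 → |·| = √(200²+848²) = √759104 ≈ 871.27, ∠ = arctan(848/200) ≈ 76.73°
|H| = 20 · 848.94 / 871.27 ≈ 19.487
Gain = 20 log₁₀(19.487) ≈ 25.79 dB
∠H = 87.30° − 76.73° = 10.57°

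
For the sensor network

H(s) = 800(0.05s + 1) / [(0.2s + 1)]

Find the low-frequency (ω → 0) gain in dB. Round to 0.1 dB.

H(0) = 800 · 1 / 1 = 800
20 log₁₀(800) ≈ 58.06 dB

58.1 dB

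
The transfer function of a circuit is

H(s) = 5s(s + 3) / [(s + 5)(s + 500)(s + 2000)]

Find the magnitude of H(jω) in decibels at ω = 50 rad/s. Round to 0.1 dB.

-72.1 dB

At s = jω = j50:
zero (s+3): 3 + j50 → |·| = √(3²+50²) = √2509 ≈ 50.09, ∠ = arctan(50/3) ≈ 86.57°
zero at origin: s = j50 → |·| = 50, ∠ = 90.00°
pole (s+5): 5 + j50 → |·| = √(5²+50²) = √2525 ≈ 50.249, ∠ = arctan(50/5) ≈ 84.29°
pole (s+500): 500 + j50 → |·| = √(500²+50²) = √252500 ≈ 502.49, ∠ = arctan(50/500) ≈ 5.71°
pole (s+2000): 2000 + j50 → |·| = √(2000²+50²) = √4002500 ≈ 2000.6, ∠ = arctan(50/2000) ≈ 1.43°
|H| = 5 · 2504.5 / 5.0514e+07 ≈ 0.0002479
Gain = 20 log₁₀(0.0002479) ≈ -72.11 dB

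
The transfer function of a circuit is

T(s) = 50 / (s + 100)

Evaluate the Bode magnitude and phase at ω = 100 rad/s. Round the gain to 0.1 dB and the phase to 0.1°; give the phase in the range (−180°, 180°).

-9.0 dB, -45.0°

At s = jω = j100:
pole (s+100): 100 + j100 → |·| = √(100²+100²) = √20000 ≈ 141.42, ∠ = arctan(100/100) ≈ 45.00°
|T| = 50 / 141.42 ≈ 0.35356
Gain = 20 log₁₀(0.35356) ≈ -9.03 dB
∠T = 0.00° − 45.00° = -45.00°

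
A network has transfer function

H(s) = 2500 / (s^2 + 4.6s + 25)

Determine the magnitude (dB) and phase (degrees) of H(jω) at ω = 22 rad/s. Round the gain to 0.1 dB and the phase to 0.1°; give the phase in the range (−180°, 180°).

14.5 dB, -167.6°

At s = jω = j22:
quadratic: (j22)² + 4.6·j22 + 25 = -459 + j101.2 → |·| ≈ 470.02, ∠ ≈ 167.57°
|H| = 2500 / 470.02 ≈ 5.3189
Gain = 20 log₁₀(5.3189) ≈ 14.52 dB
∠H = 0.00° − 167.57° = -167.57°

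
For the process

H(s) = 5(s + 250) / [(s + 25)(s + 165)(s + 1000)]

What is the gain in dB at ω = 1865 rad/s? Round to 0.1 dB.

-117.9 dB

At s = jω = j1865:
zero (s+250): 250 + j1865 → |·| = √(250²+1865²) = √3540725 ≈ 1881.7, ∠ = arctan(1865/250) ≈ 82.37°
pole (s+25): 25 + j1865 → |·| = √(25²+1865²) = √3478850 ≈ 1865.2, ∠ = arctan(1865/25) ≈ 89.23°
pole (s+165): 165 + j1865 → |·| = √(165²+1865²) = √3505450 ≈ 1872.3, ∠ = arctan(1865/165) ≈ 84.94°
pole (s+1000): 1000 + j1865 → |·| = √(1000²+1865²) = √4478225 ≈ 2116.2, ∠ = arctan(1865/1000) ≈ 61.80°
|H| = 5 · 1881.7 / 7.3902e+09 ≈ 1.2731e-06
Gain = 20 log₁₀(1.2731e-06) ≈ -117.90 dB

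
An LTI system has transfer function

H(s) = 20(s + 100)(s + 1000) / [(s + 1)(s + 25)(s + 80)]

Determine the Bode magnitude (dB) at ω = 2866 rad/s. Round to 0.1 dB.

At s = jω = j2866:
zero (s+100): 100 + j2866 → |·| = √(100²+2866²) = √8223956 ≈ 2867.7, ∠ = arctan(2866/100) ≈ 88.00°
zero (s+1000): 1000 + j2866 → |·| = √(1000²+2866²) = √9213956 ≈ 3035.4, ∠ = arctan(2866/1000) ≈ 70.77°
pole (s+1): 1 + j2866 → |·| = √(1²+2866²) = √8213957 ≈ 2866, ∠ = arctan(2866/1) ≈ 89.98°
pole (s+25): 25 + j2866 → |·| = √(25²+2866²) = √8214581 ≈ 2866.1, ∠ = arctan(2866/25) ≈ 89.50°
pole (s+80): 80 + j2866 → |·| = √(80²+2866²) = √8220356 ≈ 2867.1, ∠ = arctan(2866/80) ≈ 88.40°
|H| = 20 · 8.7046e+06 / 2.3551e+10 ≈ 0.0073921
Gain = 20 log₁₀(0.0073921) ≈ -42.62 dB

-42.6 dB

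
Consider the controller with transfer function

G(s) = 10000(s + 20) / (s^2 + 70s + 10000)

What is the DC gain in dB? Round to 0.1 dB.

26.0 dB

G(0) = 10000·20 / 10000 = 20
20 log₁₀(20) ≈ 26.02 dB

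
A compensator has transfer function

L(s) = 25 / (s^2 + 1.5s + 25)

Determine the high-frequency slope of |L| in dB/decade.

-40 dB/decade

Each pole contributes −20 dB/decade at high frequency; each zero contributes +20 dB/decade.
Net: 0 zero(s) − 2 pole(s) → -40 dB/decade.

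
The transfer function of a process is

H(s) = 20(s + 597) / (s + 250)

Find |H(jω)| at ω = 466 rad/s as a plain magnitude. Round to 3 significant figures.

At s = jω = j466:
zero (s+597): 597 + j466 → |·| = √(597²+466²) = √573565 ≈ 757.34, ∠ = arctan(466/597) ≈ 37.97°
pole (s+250): 250 + j466 → |·| = √(250²+466²) = √279656 ≈ 528.83, ∠ = arctan(466/250) ≈ 61.79°
|H| = 20 · 757.34 / 528.83 ≈ 28.642

28.6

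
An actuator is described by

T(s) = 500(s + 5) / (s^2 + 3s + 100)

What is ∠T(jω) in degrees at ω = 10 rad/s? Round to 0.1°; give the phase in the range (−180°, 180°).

-26.6°

At s = jω = j10:
zero (s+5): 5 + j10 → |·| = √(5²+10²) = √125 ≈ 11.18, ∠ = arctan(10/5) ≈ 63.43°
quadratic: (j10)² + 3·j10 + 100 = 0 + j30 → |·| ≈ 30, ∠ ≈ 90.00°
∠T = 63.43° − 90.00° = -26.57°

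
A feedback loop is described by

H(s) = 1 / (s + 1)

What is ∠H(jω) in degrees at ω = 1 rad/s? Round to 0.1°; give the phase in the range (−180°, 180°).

At s = jω = j1:
pole (s+1): 1 + j1 → |·| = √(1²+1²) = √2 ≈ 1.4142, ∠ = arctan(1/1) ≈ 45.00°
∠H = 0.00° − 45.00° = -45.00°

-45.0°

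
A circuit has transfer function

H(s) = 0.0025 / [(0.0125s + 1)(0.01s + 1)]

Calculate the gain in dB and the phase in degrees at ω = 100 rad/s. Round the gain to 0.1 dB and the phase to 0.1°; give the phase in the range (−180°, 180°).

-59.1 dB, -96.3°

At ω = 100 rad/s:
pole (1 + j100·0.0125) = 1 + j1.25 → |·| ≈ 1.6008, ∠ ≈ 51.34°
pole (1 + j100·0.01) = 1 + j1 → |·| ≈ 1.4142, ∠ ≈ 45.00°
|H| = 0.0025 · 1 / (1.6008 · 1.4142) ≈ 0.0011043
Gain = 20 log₁₀(0.0011043) ≈ -59.14 dB
∠H = (0°) − (51.34° + 45.00°) = -96.34°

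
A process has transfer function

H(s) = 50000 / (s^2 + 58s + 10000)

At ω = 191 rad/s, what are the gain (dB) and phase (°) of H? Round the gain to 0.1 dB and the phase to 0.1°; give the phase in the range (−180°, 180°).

At s = jω = j191:
quadratic: (j191)² + 58·j191 + 10000 = -26481 + j11078 → |·| ≈ 28705, ∠ ≈ 157.30°
|H| = 50000 / 28705 ≈ 1.7419
Gain = 20 log₁₀(1.7419) ≈ 4.82 dB
∠H = 0.00° − 157.30° = -157.30°

4.8 dB, -157.3°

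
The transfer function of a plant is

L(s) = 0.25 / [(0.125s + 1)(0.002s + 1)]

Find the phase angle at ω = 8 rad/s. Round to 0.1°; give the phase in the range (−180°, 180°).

-45.9°

At ω = 8 rad/s:
pole (1 + j8·0.125) = 1 + j1 → |·| ≈ 1.4142, ∠ ≈ 45.00°
pole (1 + j8·0.002) = 1 + j0.016 → |·| ≈ 1.0001, ∠ ≈ 0.92°
∠L = (0°) − (45.00° + 0.92°) = -45.92°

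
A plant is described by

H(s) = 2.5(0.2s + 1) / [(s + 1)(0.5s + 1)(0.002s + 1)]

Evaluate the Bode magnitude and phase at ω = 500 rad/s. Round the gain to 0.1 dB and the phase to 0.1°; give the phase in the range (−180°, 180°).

-57.0 dB, -135.2°

At ω = 500 rad/s:
zero (1 + j500·0.2) = 1 + j100 → |·| ≈ 100, ∠ ≈ 89.43°
pole (1 + j500·1) = 1 + j500 → |·| ≈ 500, ∠ ≈ 89.89°
pole (1 + j500·0.5) = 1 + j250 → |·| ≈ 250, ∠ ≈ 89.77°
pole (1 + j500·0.002) = 1 + j1 → |·| ≈ 1.4142, ∠ ≈ 45.00°
|H| = 2.5 · 100 / (500 · 250 · 1.4142) ≈ 0.0014142
Gain = 20 log₁₀(0.0014142) ≈ -56.99 dB
∠H = (89.43°) − (89.89° + 89.77° + 45.00°) = -135.23°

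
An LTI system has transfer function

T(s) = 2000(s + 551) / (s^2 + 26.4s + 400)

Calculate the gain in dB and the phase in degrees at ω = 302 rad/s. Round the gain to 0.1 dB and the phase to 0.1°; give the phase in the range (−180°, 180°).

22.8 dB, -146.3°

At s = jω = j302:
zero (s+551): 551 + j302 → |·| = √(551²+302²) = √394805 ≈ 628.34, ∠ = arctan(302/551) ≈ 28.73°
quadratic: (j302)² + 26.4·j302 + 400 = -90804 + j7972.8 → |·| ≈ 91153, ∠ ≈ 174.98°
|T| = 2000 · 628.34 / 91153 ≈ 13.786
Gain = 20 log₁₀(13.786) ≈ 22.79 dB
∠T = 28.73° − 174.98° = -146.25°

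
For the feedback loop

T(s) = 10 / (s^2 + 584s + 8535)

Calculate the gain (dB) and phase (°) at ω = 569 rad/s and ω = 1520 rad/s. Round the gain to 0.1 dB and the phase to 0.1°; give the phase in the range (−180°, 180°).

Substitute s = j569:
Numerator: 10 = 10 + j0
Denominator: (j569)^2 + 584(j569) + 8535 = -315226 + j332296
|N| = √(10² + 0²) ≈ 10, ∠N ≈ 0.00°
|D| = √(315226² + 332296²) ≈ 4.5803e+05, ∠D ≈ 133.49°
|T| = 10 / 4.5803e+05 ≈ 2.1833e-05
Gain = 20 log₁₀(2.1833e-05) ≈ -93.22 dB
∠T = 0.00° − 133.49° = -133.49°

Substitute s = j1520:
Numerator: 10 = 10 + j0
Denominator: (j1520)^2 + 584(j1520) + 8535 = -2301865 + j887680
|N| = √(10² + 0²) ≈ 10, ∠N ≈ 0.00°
|D| = √(2301865² + 887680²) ≈ 2.4671e+06, ∠D ≈ 158.91°
|T| = 10 / 2.4671e+06 ≈ 4.0533e-06
Gain = 20 log₁₀(4.0533e-06) ≈ -107.84 dB
∠T = 0.00° − 158.91° = -158.91°

ω = 569: -93.2 dB, -133.5°; ω = 1520: -107.8 dB, -158.9°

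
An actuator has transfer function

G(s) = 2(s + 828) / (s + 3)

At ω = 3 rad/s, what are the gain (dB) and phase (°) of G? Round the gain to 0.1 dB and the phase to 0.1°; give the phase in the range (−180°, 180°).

51.8 dB, -44.8°

At s = jω = j3:
zero (s+828): 828 + j3 → |·| = √(828²+3²) = √685593 ≈ 828.01, ∠ = arctan(3/828) ≈ 0.21°
pole (s+3): 3 + j3 → |·| = √(3²+3²) = √18 ≈ 4.2426, ∠ = arctan(3/3) ≈ 45.00°
|G| = 2 · 828.01 / 4.2426 ≈ 390.33
Gain = 20 log₁₀(390.33) ≈ 51.83 dB
∠G = 0.21° − 45.00° = -44.79°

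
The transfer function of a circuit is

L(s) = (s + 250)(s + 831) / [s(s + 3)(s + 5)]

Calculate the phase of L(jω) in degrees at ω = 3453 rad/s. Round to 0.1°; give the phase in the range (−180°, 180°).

At s = jω = j3453:
zero (s+250): 250 + j3453 → |·| = √(250²+3453²) = √11985709 ≈ 3462, ∠ = arctan(3453/250) ≈ 85.86°
zero (s+831): 831 + j3453 → |·| = √(831²+3453²) = √12613770 ≈ 3551.6, ∠ = arctan(3453/831) ≈ 76.47°
pole (s+3): 3 + j3453 → |·| = √(3²+3453²) = √11923218 ≈ 3453, ∠ = arctan(3453/3) ≈ 89.95°
pole (s+5): 5 + j3453 → |·| = √(5²+3453²) = √11923234 ≈ 3453, ∠ = arctan(3453/5) ≈ 89.92°
pole at origin: |s| = 3453, ∠ = 90.00° (in denominator)
∠L = 162.33° − 269.87° = -107.54°

-107.5°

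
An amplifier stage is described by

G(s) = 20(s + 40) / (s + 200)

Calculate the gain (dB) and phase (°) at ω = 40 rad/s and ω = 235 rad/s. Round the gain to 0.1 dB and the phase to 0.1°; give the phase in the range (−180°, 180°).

ω = 40: 14.9 dB, 33.7°; ω = 235: 23.8 dB, 30.7°

At s = jω = j40:
zero (s+40): 40 + j40 → |·| = √(40²+40²) = √3200 ≈ 56.569, ∠ = arctan(40/40) ≈ 45.00°
pole (s+200): 200 + j40 → |·| = √(200²+40²) = √41600 ≈ 203.96, ∠ = arctan(40/200) ≈ 11.31°
|G| = 20 · 56.569 / 203.96 ≈ 5.5471
Gain = 20 log₁₀(5.5471) ≈ 14.88 dB
∠G = 45.00° − 11.31° = 33.69°

At s = jω = j235:
zero (s+40): 40 + j235 → |·| = √(40²+235²) = √56825 ≈ 238.38, ∠ = arctan(235/40) ≈ 80.34°
pole (s+200): 200 + j235 → |·| = √(200²+235²) = √95225 ≈ 308.59, ∠ = arctan(235/200) ≈ 49.60°
|G| = 20 · 238.38 / 308.59 ≈ 15.45
Gain = 20 log₁₀(15.45) ≈ 23.78 dB
∠G = 80.34° − 49.60° = 30.74°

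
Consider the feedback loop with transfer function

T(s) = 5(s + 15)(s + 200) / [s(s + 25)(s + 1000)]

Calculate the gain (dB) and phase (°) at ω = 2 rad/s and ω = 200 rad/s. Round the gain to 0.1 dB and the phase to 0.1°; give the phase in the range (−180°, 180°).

At s = jω = j2:
zero (s+15): 15 + j2 → |·| = √(15²+2²) = √229 ≈ 15.133, ∠ = arctan(2/15) ≈ 7.59°
zero (s+200): 200 + j2 → |·| = √(200²+2²) = √40004 ≈ 200.01, ∠ = arctan(2/200) ≈ 0.57°
pole (s+25): 25 + j2 → |·| = √(25²+2²) = √629 ≈ 25.08, ∠ = arctan(2/25) ≈ 4.57°
pole (s+1000): 1000 + j2 → |·| = √(1000²+2²) = √1000004 ≈ 1000, ∠ = arctan(2/1000) ≈ 0.11°
pole at origin: |s| = 2, ∠ = 90.00° (in denominator)
|T| = 5 · 3026.8 / 50160 ≈ 0.30171
Gain = 20 log₁₀(0.30171) ≈ -10.41 dB
∠T = 8.16° − 94.68° = -86.52°

At s = jω = j200:
zero (s+15): 15 + j200 → |·| = √(15²+200²) = √40225 ≈ 200.56, ∠ = arctan(200/15) ≈ 85.71°
zero (s+200): 200 + j200 → |·| = √(200²+200²) = √80000 ≈ 282.84, ∠ = arctan(200/200) ≈ 45.00°
pole (s+25): 25 + j200 → |·| = √(25²+200²) = √40625 ≈ 201.56, ∠ = arctan(200/25) ≈ 82.87°
pole (s+1000): 1000 + j200 → |·| = √(1000²+200²) = √1040000 ≈ 1019.8, ∠ = arctan(200/1000) ≈ 11.31°
pole at origin: |s| = 200, ∠ = 90.00° (in denominator)
|T| = 5 · 56726 / 4.111e+07 ≈ 0.0068993
Gain = 20 log₁₀(0.0068993) ≈ -43.22 dB
∠T = 130.71° − 184.18° = -53.47°

ω = 2: -10.4 dB, -86.5°; ω = 200: -43.2 dB, -53.5°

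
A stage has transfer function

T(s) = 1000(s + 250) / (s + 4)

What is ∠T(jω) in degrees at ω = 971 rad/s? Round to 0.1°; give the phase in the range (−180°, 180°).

-14.2°

At s = jω = j971:
zero (s+250): 250 + j971 → |·| = √(250²+971²) = √1005341 ≈ 1002.7, ∠ = arctan(971/250) ≈ 75.56°
pole (s+4): 4 + j971 → |·| = √(4²+971²) = √942857 ≈ 971.01, ∠ = arctan(971/4) ≈ 89.76°
∠T = 75.56° − 89.76° = -14.20°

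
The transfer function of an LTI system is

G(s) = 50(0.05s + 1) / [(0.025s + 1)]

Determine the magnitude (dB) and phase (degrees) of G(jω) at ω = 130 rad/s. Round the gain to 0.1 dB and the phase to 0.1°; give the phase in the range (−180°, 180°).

At ω = 130 rad/s:
zero (1 + j130·0.05) = 1 + j6.5 → |·| ≈ 6.5765, ∠ ≈ 81.25°
pole (1 + j130·0.025) = 1 + j3.25 → |·| ≈ 3.4004, ∠ ≈ 72.90°
|G| = 50 · 6.5765 / (3.4004) ≈ 96.702
Gain = 20 log₁₀(96.702) ≈ 39.71 dB
∠G = (81.25°) − (72.90°) = 8.35°

39.7 dB, 8.4°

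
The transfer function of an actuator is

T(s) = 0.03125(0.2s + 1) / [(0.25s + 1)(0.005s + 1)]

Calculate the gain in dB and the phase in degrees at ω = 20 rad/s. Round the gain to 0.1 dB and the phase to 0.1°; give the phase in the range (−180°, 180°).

-32.0 dB, -8.4°

At ω = 20 rad/s:
zero (1 + j20·0.2) = 1 + j4 → |·| ≈ 4.1231, ∠ ≈ 75.96°
pole (1 + j20·0.25) = 1 + j5 → |·| ≈ 5.099, ∠ ≈ 78.69°
pole (1 + j20·0.005) = 1 + j0.1 → |·| ≈ 1.005, ∠ ≈ 5.71°
|T| = 0.03125 · 4.1231 / (5.099 · 1.005) ≈ 0.025143
Gain = 20 log₁₀(0.025143) ≈ -31.99 dB
∠T = (75.96°) − (78.69° + 5.71°) = -8.44°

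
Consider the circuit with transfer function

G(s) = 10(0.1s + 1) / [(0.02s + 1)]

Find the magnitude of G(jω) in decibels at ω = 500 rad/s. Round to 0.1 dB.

33.9 dB

At ω = 500 rad/s:
zero (1 + j500·0.1) = 1 + j50 → |·| ≈ 50.01, ∠ ≈ 88.85°
pole (1 + j500·0.02) = 1 + j10 → |·| ≈ 10.05, ∠ ≈ 84.29°
|G| = 10 · 50.01 / (10.05) ≈ 49.761
Gain = 20 log₁₀(49.761) ≈ 33.94 dB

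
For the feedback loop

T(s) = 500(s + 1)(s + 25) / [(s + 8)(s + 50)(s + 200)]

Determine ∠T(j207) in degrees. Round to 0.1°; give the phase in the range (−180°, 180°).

-37.4°

At s = jω = j207:
zero (s+1): 1 + j207 → |·| = √(1²+207²) = √42850 ≈ 207, ∠ = arctan(207/1) ≈ 89.72°
zero (s+25): 25 + j207 → |·| = √(25²+207²) = √43474 ≈ 208.5, ∠ = arctan(207/25) ≈ 83.11°
pole (s+8): 8 + j207 → |·| = √(8²+207²) = √42913 ≈ 207.15, ∠ = arctan(207/8) ≈ 87.79°
pole (s+50): 50 + j207 → |·| = √(50²+207²) = √45349 ≈ 212.95, ∠ = arctan(207/50) ≈ 76.42°
pole (s+200): 200 + j207 → |·| = √(200²+207²) = √82849 ≈ 287.84, ∠ = arctan(207/200) ≈ 45.99°
∠T = 172.83° − 210.20° = -37.37°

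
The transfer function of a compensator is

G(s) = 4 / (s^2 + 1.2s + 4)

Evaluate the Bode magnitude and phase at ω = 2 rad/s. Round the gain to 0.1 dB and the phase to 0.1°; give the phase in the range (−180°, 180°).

At s = jω = j2:
quadratic: (j2)² + 1.2·j2 + 4 = 0 + j2.4 → |·| ≈ 2.4, ∠ ≈ 90.00°
|G| = 4 / 2.4 ≈ 1.6667
Gain = 20 log₁₀(1.6667) ≈ 4.44 dB
∠G = 0.00° − 90.00° = -90.00°

4.4 dB, -90.0°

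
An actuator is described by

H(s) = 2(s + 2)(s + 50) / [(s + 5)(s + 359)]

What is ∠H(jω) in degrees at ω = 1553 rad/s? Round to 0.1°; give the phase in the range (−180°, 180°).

11.3°

At s = jω = j1553:
zero (s+2): 2 + j1553 → |·| = √(2²+1553²) = √2411813 ≈ 1553, ∠ = arctan(1553/2) ≈ 89.93°
zero (s+50): 50 + j1553 → |·| = √(50²+1553²) = √2414309 ≈ 1553.8, ∠ = arctan(1553/50) ≈ 88.16°
pole (s+5): 5 + j1553 → |·| = √(5²+1553²) = √2411834 ≈ 1553, ∠ = arctan(1553/5) ≈ 89.82°
pole (s+359): 359 + j1553 → |·| = √(359²+1553²) = √2540690 ≈ 1594, ∠ = arctan(1553/359) ≈ 76.98°
∠H = 178.09° − 166.80° = 11.29°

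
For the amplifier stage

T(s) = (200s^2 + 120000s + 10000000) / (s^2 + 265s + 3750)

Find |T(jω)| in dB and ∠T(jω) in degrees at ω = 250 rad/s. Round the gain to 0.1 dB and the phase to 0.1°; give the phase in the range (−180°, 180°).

Substitute s = j250:
Numerator: 200(j250)^2 + 120000(j250) + 10000000 = -2500000 + j30000000
Denominator: (j250)^2 + 265(j250) + 3750 = -58750 + j66250
|N| = √(2500000² + 30000000²) ≈ 3.0104e+07, ∠N ≈ 94.76°
|D| = √(58750² + 66250²) ≈ 88547, ∠D ≈ 131.57°
|T| = 3.0104e+07 / 88547 ≈ 339.98
Gain = 20 log₁₀(339.98) ≈ 50.63 dB
∠T = 94.76° − 131.57° = -36.81°

50.6 dB, -36.8°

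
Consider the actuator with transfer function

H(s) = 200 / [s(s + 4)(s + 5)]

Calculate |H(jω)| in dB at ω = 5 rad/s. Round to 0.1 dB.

-1.1 dB

At s = jω = j5:
pole (s+4): 4 + j5 → |·| = √(4²+5²) = √41 ≈ 6.4031, ∠ = arctan(5/4) ≈ 51.34°
pole (s+5): 5 + j5 → |·| = √(5²+5²) = √50 ≈ 7.0711, ∠ = arctan(5/5) ≈ 45.00°
pole at origin: |s| = 5, ∠ = 90.00° (in denominator)
|H| = 200 / 226.38 ≈ 0.88347
Gain = 20 log₁₀(0.88347) ≈ -1.08 dB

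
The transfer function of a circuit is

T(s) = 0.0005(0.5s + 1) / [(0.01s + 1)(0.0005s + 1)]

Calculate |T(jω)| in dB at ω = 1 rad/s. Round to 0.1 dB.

At ω = 1 rad/s:
zero (1 + j1·0.5) = 1 + j0.5 → |·| ≈ 1.118, ∠ ≈ 26.57°
pole (1 + j1·0.01) = 1 + j0.01 → |·| ≈ 1, ∠ ≈ 0.57°
pole (1 + j1·0.0005) = 1 + j0.0005 → |·| ≈ 1, ∠ ≈ 0.03°
|T| = 0.0005 · 1.118 / (1 · 1) ≈ 0.000559
Gain = 20 log₁₀(0.000559) ≈ -65.05 dB

-65.1 dB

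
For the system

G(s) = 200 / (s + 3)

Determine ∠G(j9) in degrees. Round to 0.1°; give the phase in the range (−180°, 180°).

Substitute s = j9:
Numerator: 200 = 200 + j0
Denominator: (j9) + 3 = 3 + j9
|N| = √(200² + 0²) ≈ 200, ∠N ≈ 0.00°
|D| = √(3² + 9²) ≈ 9.4868, ∠D ≈ 71.57°
∠G = 0.00° − 71.57° = -71.57°

-71.6°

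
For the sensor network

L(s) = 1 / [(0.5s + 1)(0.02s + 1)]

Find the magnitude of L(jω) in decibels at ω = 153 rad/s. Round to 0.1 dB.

At ω = 153 rad/s:
pole (1 + j153·0.5) = 1 + j76.5 → |·| ≈ 76.507, ∠ ≈ 89.25°
pole (1 + j153·0.02) = 1 + j3.06 → |·| ≈ 3.2193, ∠ ≈ 71.90°
|L| = 1 · 1 / (76.507 · 3.2193) ≈ 0.0040601
Gain = 20 log₁₀(0.0040601) ≈ -47.83 dB

-47.8 dB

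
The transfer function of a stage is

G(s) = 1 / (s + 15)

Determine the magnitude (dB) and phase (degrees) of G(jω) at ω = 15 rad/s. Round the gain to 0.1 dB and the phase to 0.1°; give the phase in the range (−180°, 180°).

-26.5 dB, -45.0°

At s = jω = j15:
pole (s+15): 15 + j15 → |·| = √(15²+15²) = √450 ≈ 21.213, ∠ = arctan(15/15) ≈ 45.00°
|G| = 1 / 21.213 ≈ 0.047141
Gain = 20 log₁₀(0.047141) ≈ -26.53 dB
∠G = 0.00° − 45.00° = -45.00°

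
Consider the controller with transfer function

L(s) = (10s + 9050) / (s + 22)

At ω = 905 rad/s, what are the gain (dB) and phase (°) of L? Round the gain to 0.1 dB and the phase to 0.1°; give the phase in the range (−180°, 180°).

23.0 dB, -43.6°

Substitute s = j905:
Numerator: 10(j905) + 9050 = 9050 + j9050
Denominator: (j905) + 22 = 22 + j905
|N| = √(9050² + 9050²) ≈ 12799, ∠N ≈ 45.00°
|D| = √(22² + 905²) ≈ 905.27, ∠D ≈ 88.61°
|L| = 12799 / 905.27 ≈ 14.138
Gain = 20 log₁₀(14.138) ≈ 23.01 dB
∠L = 45.00° − 88.61° = -43.61°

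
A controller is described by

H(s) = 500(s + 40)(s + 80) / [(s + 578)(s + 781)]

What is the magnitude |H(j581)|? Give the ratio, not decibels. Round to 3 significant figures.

214

At s = jω = j581:
zero (s+40): 40 + j581 → |·| = √(40²+581²) = √339161 ≈ 582.38, ∠ = arctan(581/40) ≈ 86.06°
zero (s+80): 80 + j581 → |·| = √(80²+581²) = √343961 ≈ 586.48, ∠ = arctan(581/80) ≈ 82.16°
pole (s+578): 578 + j581 → |·| = √(578²+581²) = √671645 ≈ 819.54, ∠ = arctan(581/578) ≈ 45.15°
pole (s+781): 781 + j581 → |·| = √(781²+581²) = √947522 ≈ 973.41, ∠ = arctan(581/781) ≈ 36.65°
|H| = 500 · 3.4155e+05 / 7.9775e+05 ≈ 214.07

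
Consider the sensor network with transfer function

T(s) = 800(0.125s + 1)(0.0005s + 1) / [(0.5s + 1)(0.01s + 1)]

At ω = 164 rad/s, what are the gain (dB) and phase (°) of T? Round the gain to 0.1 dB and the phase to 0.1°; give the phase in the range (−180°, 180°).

40.4 dB, -56.0°

At ω = 164 rad/s:
zero (1 + j164·0.125) = 1 + j20.5 → |·| ≈ 20.524, ∠ ≈ 87.21°
zero (1 + j164·0.0005) = 1 + j0.082 → |·| ≈ 1.0034, ∠ ≈ 4.69°
pole (1 + j164·0.5) = 1 + j82 → |·| ≈ 82.006, ∠ ≈ 89.30°
pole (1 + j164·0.01) = 1 + j1.64 → |·| ≈ 1.9208, ∠ ≈ 58.63°
|T| = 800 · 20.524 · 1.0034 / (82.006 · 1.9208) ≈ 104.59
Gain = 20 log₁₀(104.59) ≈ 40.39 dB
∠T = (87.21° + 4.69°) − (89.30° + 58.63°) = -56.03°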